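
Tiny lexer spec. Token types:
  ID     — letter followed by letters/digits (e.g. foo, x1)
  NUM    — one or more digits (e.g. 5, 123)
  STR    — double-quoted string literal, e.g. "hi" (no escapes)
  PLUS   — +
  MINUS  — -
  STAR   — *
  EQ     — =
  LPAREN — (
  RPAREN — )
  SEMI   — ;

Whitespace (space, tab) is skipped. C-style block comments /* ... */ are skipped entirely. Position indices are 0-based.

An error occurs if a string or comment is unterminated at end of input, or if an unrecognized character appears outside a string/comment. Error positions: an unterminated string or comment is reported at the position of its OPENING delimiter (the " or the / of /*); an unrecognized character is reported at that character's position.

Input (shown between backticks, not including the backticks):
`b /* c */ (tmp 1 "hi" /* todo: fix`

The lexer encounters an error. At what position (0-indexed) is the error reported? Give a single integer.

pos=0: emit ID 'b' (now at pos=1)
pos=2: enter COMMENT mode (saw '/*')
exit COMMENT mode (now at pos=9)
pos=10: emit LPAREN '('
pos=11: emit ID 'tmp' (now at pos=14)
pos=15: emit NUM '1' (now at pos=16)
pos=17: enter STRING mode
pos=17: emit STR "hi" (now at pos=21)
pos=22: enter COMMENT mode (saw '/*')
pos=22: ERROR — unterminated comment (reached EOF)

Answer: 22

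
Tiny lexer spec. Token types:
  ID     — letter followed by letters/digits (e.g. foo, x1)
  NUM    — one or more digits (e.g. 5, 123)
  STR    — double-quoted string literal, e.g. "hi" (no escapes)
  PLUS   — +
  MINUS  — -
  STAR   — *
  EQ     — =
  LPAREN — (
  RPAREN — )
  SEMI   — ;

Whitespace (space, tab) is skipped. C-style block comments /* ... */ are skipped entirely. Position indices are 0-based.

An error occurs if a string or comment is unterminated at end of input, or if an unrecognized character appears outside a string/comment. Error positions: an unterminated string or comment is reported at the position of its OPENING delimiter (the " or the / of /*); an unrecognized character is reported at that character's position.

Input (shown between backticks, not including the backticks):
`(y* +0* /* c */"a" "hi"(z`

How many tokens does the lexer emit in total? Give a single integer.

pos=0: emit LPAREN '('
pos=1: emit ID 'y' (now at pos=2)
pos=2: emit STAR '*'
pos=4: emit PLUS '+'
pos=5: emit NUM '0' (now at pos=6)
pos=6: emit STAR '*'
pos=8: enter COMMENT mode (saw '/*')
exit COMMENT mode (now at pos=15)
pos=15: enter STRING mode
pos=15: emit STR "a" (now at pos=18)
pos=19: enter STRING mode
pos=19: emit STR "hi" (now at pos=23)
pos=23: emit LPAREN '('
pos=24: emit ID 'z' (now at pos=25)
DONE. 10 tokens: [LPAREN, ID, STAR, PLUS, NUM, STAR, STR, STR, LPAREN, ID]

Answer: 10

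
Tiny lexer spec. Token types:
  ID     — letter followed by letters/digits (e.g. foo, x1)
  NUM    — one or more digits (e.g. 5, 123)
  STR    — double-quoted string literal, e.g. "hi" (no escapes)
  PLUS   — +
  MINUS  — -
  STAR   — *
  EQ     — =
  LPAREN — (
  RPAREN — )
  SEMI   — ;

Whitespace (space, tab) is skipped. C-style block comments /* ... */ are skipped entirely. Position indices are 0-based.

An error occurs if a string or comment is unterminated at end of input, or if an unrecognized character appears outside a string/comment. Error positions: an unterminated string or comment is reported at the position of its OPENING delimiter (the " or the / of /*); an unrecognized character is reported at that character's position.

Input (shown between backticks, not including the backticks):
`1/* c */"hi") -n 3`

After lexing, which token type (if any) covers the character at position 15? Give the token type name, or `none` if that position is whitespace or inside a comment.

Answer: ID

Derivation:
pos=0: emit NUM '1' (now at pos=1)
pos=1: enter COMMENT mode (saw '/*')
exit COMMENT mode (now at pos=8)
pos=8: enter STRING mode
pos=8: emit STR "hi" (now at pos=12)
pos=12: emit RPAREN ')'
pos=14: emit MINUS '-'
pos=15: emit ID 'n' (now at pos=16)
pos=17: emit NUM '3' (now at pos=18)
DONE. 6 tokens: [NUM, STR, RPAREN, MINUS, ID, NUM]
Position 15: char is 'n' -> ID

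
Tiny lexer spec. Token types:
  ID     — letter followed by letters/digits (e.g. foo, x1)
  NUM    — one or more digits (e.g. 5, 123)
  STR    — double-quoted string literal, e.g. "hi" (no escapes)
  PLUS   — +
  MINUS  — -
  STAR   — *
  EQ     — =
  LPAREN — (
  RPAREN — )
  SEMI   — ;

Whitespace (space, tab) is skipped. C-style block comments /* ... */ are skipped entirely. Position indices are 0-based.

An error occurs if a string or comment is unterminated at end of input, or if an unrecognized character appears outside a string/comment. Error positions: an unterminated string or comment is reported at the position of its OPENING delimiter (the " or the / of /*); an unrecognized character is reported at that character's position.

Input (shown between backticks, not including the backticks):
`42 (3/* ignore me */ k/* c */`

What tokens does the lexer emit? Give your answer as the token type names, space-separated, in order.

Answer: NUM LPAREN NUM ID

Derivation:
pos=0: emit NUM '42' (now at pos=2)
pos=3: emit LPAREN '('
pos=4: emit NUM '3' (now at pos=5)
pos=5: enter COMMENT mode (saw '/*')
exit COMMENT mode (now at pos=20)
pos=21: emit ID 'k' (now at pos=22)
pos=22: enter COMMENT mode (saw '/*')
exit COMMENT mode (now at pos=29)
DONE. 4 tokens: [NUM, LPAREN, NUM, ID]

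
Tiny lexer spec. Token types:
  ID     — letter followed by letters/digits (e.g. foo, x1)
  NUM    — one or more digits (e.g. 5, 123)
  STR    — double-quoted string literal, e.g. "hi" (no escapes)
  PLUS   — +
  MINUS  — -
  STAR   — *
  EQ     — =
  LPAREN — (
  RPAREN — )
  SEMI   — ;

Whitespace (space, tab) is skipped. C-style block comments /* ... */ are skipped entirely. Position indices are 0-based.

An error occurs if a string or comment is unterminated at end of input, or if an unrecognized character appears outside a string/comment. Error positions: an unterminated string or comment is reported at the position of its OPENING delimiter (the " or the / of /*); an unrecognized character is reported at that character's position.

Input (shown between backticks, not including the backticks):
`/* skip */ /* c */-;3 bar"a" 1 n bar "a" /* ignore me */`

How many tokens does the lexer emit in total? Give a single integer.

pos=0: enter COMMENT mode (saw '/*')
exit COMMENT mode (now at pos=10)
pos=11: enter COMMENT mode (saw '/*')
exit COMMENT mode (now at pos=18)
pos=18: emit MINUS '-'
pos=19: emit SEMI ';'
pos=20: emit NUM '3' (now at pos=21)
pos=22: emit ID 'bar' (now at pos=25)
pos=25: enter STRING mode
pos=25: emit STR "a" (now at pos=28)
pos=29: emit NUM '1' (now at pos=30)
pos=31: emit ID 'n' (now at pos=32)
pos=33: emit ID 'bar' (now at pos=36)
pos=37: enter STRING mode
pos=37: emit STR "a" (now at pos=40)
pos=41: enter COMMENT mode (saw '/*')
exit COMMENT mode (now at pos=56)
DONE. 9 tokens: [MINUS, SEMI, NUM, ID, STR, NUM, ID, ID, STR]

Answer: 9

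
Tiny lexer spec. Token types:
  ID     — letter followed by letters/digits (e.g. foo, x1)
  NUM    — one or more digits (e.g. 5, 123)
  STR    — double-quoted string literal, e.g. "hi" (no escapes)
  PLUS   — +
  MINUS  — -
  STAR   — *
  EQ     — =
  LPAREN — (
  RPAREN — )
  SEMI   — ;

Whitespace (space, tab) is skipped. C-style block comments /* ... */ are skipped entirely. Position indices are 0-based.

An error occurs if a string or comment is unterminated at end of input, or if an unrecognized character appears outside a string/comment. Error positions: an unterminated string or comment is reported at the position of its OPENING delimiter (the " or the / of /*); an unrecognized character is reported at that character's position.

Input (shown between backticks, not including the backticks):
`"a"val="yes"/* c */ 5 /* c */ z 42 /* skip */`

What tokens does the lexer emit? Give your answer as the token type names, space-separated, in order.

Answer: STR ID EQ STR NUM ID NUM

Derivation:
pos=0: enter STRING mode
pos=0: emit STR "a" (now at pos=3)
pos=3: emit ID 'val' (now at pos=6)
pos=6: emit EQ '='
pos=7: enter STRING mode
pos=7: emit STR "yes" (now at pos=12)
pos=12: enter COMMENT mode (saw '/*')
exit COMMENT mode (now at pos=19)
pos=20: emit NUM '5' (now at pos=21)
pos=22: enter COMMENT mode (saw '/*')
exit COMMENT mode (now at pos=29)
pos=30: emit ID 'z' (now at pos=31)
pos=32: emit NUM '42' (now at pos=34)
pos=35: enter COMMENT mode (saw '/*')
exit COMMENT mode (now at pos=45)
DONE. 7 tokens: [STR, ID, EQ, STR, NUM, ID, NUM]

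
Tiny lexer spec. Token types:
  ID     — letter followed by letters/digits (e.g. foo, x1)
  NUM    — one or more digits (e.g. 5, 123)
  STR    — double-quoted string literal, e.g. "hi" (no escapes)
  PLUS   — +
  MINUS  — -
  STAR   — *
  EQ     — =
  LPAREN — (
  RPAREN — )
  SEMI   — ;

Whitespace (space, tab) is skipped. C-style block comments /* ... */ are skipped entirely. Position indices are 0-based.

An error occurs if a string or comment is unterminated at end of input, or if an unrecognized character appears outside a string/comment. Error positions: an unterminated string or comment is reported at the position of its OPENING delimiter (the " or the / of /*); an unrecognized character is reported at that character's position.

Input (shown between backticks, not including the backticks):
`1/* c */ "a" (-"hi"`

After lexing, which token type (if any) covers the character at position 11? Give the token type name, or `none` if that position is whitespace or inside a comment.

pos=0: emit NUM '1' (now at pos=1)
pos=1: enter COMMENT mode (saw '/*')
exit COMMENT mode (now at pos=8)
pos=9: enter STRING mode
pos=9: emit STR "a" (now at pos=12)
pos=13: emit LPAREN '('
pos=14: emit MINUS '-'
pos=15: enter STRING mode
pos=15: emit STR "hi" (now at pos=19)
DONE. 5 tokens: [NUM, STR, LPAREN, MINUS, STR]
Position 11: char is '"' -> STR

Answer: STR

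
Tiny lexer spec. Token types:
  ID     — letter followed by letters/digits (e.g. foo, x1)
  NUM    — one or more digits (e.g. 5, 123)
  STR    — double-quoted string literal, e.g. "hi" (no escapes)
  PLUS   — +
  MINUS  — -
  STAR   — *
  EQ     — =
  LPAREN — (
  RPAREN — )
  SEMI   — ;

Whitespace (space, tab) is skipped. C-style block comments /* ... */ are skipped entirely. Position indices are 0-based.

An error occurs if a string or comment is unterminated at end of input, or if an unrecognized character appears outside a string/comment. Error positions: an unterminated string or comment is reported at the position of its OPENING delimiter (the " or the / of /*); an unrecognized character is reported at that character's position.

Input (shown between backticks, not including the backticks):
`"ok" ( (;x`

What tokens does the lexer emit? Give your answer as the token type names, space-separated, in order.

Answer: STR LPAREN LPAREN SEMI ID

Derivation:
pos=0: enter STRING mode
pos=0: emit STR "ok" (now at pos=4)
pos=5: emit LPAREN '('
pos=7: emit LPAREN '('
pos=8: emit SEMI ';'
pos=9: emit ID 'x' (now at pos=10)
DONE. 5 tokens: [STR, LPAREN, LPAREN, SEMI, ID]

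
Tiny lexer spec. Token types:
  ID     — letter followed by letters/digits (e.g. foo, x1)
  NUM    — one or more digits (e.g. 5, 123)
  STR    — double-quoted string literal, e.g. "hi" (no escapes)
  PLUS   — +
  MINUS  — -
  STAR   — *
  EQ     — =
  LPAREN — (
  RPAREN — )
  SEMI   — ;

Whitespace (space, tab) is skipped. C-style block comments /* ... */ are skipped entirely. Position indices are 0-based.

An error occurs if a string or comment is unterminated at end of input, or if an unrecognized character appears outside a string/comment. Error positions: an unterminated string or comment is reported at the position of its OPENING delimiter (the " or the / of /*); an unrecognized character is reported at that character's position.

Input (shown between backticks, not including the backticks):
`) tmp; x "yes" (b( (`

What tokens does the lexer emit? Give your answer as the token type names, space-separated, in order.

pos=0: emit RPAREN ')'
pos=2: emit ID 'tmp' (now at pos=5)
pos=5: emit SEMI ';'
pos=7: emit ID 'x' (now at pos=8)
pos=9: enter STRING mode
pos=9: emit STR "yes" (now at pos=14)
pos=15: emit LPAREN '('
pos=16: emit ID 'b' (now at pos=17)
pos=17: emit LPAREN '('
pos=19: emit LPAREN '('
DONE. 9 tokens: [RPAREN, ID, SEMI, ID, STR, LPAREN, ID, LPAREN, LPAREN]

Answer: RPAREN ID SEMI ID STR LPAREN ID LPAREN LPAREN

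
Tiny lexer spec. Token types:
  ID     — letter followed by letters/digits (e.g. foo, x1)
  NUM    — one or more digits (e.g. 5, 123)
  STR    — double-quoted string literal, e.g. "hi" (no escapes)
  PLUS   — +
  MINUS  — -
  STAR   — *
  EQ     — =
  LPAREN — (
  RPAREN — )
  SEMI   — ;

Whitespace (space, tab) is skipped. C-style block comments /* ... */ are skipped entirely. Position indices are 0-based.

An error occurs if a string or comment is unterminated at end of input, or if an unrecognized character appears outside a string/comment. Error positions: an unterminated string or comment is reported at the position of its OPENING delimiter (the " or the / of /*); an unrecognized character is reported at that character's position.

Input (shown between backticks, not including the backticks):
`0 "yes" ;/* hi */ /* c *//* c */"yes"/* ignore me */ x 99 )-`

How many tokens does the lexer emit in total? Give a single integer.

Answer: 8

Derivation:
pos=0: emit NUM '0' (now at pos=1)
pos=2: enter STRING mode
pos=2: emit STR "yes" (now at pos=7)
pos=8: emit SEMI ';'
pos=9: enter COMMENT mode (saw '/*')
exit COMMENT mode (now at pos=17)
pos=18: enter COMMENT mode (saw '/*')
exit COMMENT mode (now at pos=25)
pos=25: enter COMMENT mode (saw '/*')
exit COMMENT mode (now at pos=32)
pos=32: enter STRING mode
pos=32: emit STR "yes" (now at pos=37)
pos=37: enter COMMENT mode (saw '/*')
exit COMMENT mode (now at pos=52)
pos=53: emit ID 'x' (now at pos=54)
pos=55: emit NUM '99' (now at pos=57)
pos=58: emit RPAREN ')'
pos=59: emit MINUS '-'
DONE. 8 tokens: [NUM, STR, SEMI, STR, ID, NUM, RPAREN, MINUS]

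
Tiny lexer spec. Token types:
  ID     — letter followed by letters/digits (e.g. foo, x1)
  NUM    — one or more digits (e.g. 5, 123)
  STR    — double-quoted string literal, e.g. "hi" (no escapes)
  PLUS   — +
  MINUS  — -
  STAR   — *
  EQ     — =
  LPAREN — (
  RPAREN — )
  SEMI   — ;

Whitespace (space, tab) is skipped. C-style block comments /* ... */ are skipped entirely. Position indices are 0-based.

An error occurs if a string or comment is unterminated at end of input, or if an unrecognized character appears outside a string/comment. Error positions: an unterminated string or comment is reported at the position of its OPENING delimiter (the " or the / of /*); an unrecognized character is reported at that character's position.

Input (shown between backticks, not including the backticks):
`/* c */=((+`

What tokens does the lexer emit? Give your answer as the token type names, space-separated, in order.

Answer: EQ LPAREN LPAREN PLUS

Derivation:
pos=0: enter COMMENT mode (saw '/*')
exit COMMENT mode (now at pos=7)
pos=7: emit EQ '='
pos=8: emit LPAREN '('
pos=9: emit LPAREN '('
pos=10: emit PLUS '+'
DONE. 4 tokens: [EQ, LPAREN, LPAREN, PLUS]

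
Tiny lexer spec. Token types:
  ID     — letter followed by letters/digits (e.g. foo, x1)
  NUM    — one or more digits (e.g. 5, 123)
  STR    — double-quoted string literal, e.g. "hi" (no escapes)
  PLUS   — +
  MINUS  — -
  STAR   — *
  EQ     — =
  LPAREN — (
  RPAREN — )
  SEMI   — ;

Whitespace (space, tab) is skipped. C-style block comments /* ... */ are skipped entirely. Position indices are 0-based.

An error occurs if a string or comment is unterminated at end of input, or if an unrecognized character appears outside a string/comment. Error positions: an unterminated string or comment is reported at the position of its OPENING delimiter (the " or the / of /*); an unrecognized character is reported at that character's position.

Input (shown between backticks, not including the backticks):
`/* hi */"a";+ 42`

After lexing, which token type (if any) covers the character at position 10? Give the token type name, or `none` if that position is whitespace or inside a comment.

Answer: STR

Derivation:
pos=0: enter COMMENT mode (saw '/*')
exit COMMENT mode (now at pos=8)
pos=8: enter STRING mode
pos=8: emit STR "a" (now at pos=11)
pos=11: emit SEMI ';'
pos=12: emit PLUS '+'
pos=14: emit NUM '42' (now at pos=16)
DONE. 4 tokens: [STR, SEMI, PLUS, NUM]
Position 10: char is '"' -> STR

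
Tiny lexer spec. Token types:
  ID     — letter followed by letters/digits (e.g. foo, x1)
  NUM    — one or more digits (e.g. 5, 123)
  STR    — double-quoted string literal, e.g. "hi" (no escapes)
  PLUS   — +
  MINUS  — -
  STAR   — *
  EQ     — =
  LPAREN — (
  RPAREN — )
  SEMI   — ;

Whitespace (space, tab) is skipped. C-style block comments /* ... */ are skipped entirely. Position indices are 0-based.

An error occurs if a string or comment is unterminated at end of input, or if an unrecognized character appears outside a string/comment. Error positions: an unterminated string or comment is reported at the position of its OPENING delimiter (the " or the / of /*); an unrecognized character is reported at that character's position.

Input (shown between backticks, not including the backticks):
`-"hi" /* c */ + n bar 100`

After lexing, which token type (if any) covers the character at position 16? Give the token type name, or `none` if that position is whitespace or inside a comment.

pos=0: emit MINUS '-'
pos=1: enter STRING mode
pos=1: emit STR "hi" (now at pos=5)
pos=6: enter COMMENT mode (saw '/*')
exit COMMENT mode (now at pos=13)
pos=14: emit PLUS '+'
pos=16: emit ID 'n' (now at pos=17)
pos=18: emit ID 'bar' (now at pos=21)
pos=22: emit NUM '100' (now at pos=25)
DONE. 6 tokens: [MINUS, STR, PLUS, ID, ID, NUM]
Position 16: char is 'n' -> ID

Answer: ID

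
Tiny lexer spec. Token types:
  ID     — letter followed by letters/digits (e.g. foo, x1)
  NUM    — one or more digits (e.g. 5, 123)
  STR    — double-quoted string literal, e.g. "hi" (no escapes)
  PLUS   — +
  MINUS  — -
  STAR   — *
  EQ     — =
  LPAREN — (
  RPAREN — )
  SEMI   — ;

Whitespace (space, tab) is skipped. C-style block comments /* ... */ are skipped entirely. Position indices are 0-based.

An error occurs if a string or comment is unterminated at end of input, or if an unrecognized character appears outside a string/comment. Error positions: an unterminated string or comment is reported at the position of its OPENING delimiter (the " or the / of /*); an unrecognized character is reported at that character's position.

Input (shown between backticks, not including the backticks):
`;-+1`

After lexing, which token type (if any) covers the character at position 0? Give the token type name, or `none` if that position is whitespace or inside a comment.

pos=0: emit SEMI ';'
pos=1: emit MINUS '-'
pos=2: emit PLUS '+'
pos=3: emit NUM '1' (now at pos=4)
DONE. 4 tokens: [SEMI, MINUS, PLUS, NUM]
Position 0: char is ';' -> SEMI

Answer: SEMI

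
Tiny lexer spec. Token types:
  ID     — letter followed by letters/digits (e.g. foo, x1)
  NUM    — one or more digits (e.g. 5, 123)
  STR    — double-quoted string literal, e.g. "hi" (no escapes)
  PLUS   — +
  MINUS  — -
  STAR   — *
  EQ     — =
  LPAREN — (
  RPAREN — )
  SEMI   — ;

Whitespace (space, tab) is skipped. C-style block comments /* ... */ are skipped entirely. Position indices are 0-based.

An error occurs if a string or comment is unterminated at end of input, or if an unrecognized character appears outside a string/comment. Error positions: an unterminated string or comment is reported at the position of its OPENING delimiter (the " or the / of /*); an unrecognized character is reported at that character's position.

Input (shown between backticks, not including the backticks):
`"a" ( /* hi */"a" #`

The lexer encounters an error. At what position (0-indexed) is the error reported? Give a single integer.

pos=0: enter STRING mode
pos=0: emit STR "a" (now at pos=3)
pos=4: emit LPAREN '('
pos=6: enter COMMENT mode (saw '/*')
exit COMMENT mode (now at pos=14)
pos=14: enter STRING mode
pos=14: emit STR "a" (now at pos=17)
pos=18: ERROR — unrecognized char '#'

Answer: 18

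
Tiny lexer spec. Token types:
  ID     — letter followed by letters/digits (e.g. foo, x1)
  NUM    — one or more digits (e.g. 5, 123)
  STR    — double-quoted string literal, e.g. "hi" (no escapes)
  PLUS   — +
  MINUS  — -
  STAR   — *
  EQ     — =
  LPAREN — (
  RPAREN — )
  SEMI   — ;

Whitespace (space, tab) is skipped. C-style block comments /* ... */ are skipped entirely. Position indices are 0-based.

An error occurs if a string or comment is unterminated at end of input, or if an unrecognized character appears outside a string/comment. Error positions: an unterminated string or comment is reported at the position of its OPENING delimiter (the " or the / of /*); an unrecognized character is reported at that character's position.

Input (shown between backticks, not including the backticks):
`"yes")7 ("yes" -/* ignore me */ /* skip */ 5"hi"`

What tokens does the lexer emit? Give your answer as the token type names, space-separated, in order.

Answer: STR RPAREN NUM LPAREN STR MINUS NUM STR

Derivation:
pos=0: enter STRING mode
pos=0: emit STR "yes" (now at pos=5)
pos=5: emit RPAREN ')'
pos=6: emit NUM '7' (now at pos=7)
pos=8: emit LPAREN '('
pos=9: enter STRING mode
pos=9: emit STR "yes" (now at pos=14)
pos=15: emit MINUS '-'
pos=16: enter COMMENT mode (saw '/*')
exit COMMENT mode (now at pos=31)
pos=32: enter COMMENT mode (saw '/*')
exit COMMENT mode (now at pos=42)
pos=43: emit NUM '5' (now at pos=44)
pos=44: enter STRING mode
pos=44: emit STR "hi" (now at pos=48)
DONE. 8 tokens: [STR, RPAREN, NUM, LPAREN, STR, MINUS, NUM, STR]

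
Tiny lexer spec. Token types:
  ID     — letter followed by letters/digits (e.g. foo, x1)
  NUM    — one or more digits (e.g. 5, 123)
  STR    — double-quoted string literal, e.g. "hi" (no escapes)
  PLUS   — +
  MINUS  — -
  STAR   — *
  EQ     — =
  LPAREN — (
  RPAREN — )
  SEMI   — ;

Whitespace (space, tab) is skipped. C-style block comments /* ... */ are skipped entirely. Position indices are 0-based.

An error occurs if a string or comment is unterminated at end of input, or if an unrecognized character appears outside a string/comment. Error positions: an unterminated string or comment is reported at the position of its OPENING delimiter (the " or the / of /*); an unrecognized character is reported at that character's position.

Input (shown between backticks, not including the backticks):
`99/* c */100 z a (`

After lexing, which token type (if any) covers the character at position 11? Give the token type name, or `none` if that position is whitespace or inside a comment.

Answer: NUM

Derivation:
pos=0: emit NUM '99' (now at pos=2)
pos=2: enter COMMENT mode (saw '/*')
exit COMMENT mode (now at pos=9)
pos=9: emit NUM '100' (now at pos=12)
pos=13: emit ID 'z' (now at pos=14)
pos=15: emit ID 'a' (now at pos=16)
pos=17: emit LPAREN '('
DONE. 5 tokens: [NUM, NUM, ID, ID, LPAREN]
Position 11: char is '0' -> NUM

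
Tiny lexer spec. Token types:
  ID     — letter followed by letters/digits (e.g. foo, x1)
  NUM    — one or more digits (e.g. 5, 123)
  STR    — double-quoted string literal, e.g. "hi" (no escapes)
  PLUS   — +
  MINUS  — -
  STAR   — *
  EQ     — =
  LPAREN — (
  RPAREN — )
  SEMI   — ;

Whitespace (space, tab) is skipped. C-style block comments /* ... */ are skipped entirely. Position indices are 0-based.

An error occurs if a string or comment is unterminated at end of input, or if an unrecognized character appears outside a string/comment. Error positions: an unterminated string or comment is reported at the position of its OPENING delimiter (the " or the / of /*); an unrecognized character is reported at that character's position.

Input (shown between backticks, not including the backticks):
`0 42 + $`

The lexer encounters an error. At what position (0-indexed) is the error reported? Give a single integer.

pos=0: emit NUM '0' (now at pos=1)
pos=2: emit NUM '42' (now at pos=4)
pos=5: emit PLUS '+'
pos=7: ERROR — unrecognized char '$'

Answer: 7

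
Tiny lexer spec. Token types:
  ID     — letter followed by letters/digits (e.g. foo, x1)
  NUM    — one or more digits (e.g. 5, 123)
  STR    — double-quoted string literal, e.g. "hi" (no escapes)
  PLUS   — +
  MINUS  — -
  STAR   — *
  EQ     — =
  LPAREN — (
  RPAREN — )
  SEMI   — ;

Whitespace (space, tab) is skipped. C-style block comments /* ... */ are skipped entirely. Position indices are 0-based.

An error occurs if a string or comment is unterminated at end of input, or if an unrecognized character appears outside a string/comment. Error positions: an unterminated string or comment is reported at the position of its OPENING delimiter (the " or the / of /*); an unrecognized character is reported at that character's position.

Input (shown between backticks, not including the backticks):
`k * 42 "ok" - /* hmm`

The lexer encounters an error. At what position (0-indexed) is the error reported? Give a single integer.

pos=0: emit ID 'k' (now at pos=1)
pos=2: emit STAR '*'
pos=4: emit NUM '42' (now at pos=6)
pos=7: enter STRING mode
pos=7: emit STR "ok" (now at pos=11)
pos=12: emit MINUS '-'
pos=14: enter COMMENT mode (saw '/*')
pos=14: ERROR — unterminated comment (reached EOF)

Answer: 14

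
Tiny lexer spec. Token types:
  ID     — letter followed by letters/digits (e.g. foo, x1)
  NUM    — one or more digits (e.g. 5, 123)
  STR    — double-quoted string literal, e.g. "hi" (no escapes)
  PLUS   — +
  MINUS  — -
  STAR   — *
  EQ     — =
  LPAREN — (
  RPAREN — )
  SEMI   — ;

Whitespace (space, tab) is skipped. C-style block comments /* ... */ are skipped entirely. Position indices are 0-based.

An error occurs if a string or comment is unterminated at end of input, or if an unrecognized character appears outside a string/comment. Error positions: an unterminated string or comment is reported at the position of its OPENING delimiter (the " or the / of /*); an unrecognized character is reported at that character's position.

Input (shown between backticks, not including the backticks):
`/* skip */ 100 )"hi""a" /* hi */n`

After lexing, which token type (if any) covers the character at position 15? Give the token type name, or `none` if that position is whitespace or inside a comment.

pos=0: enter COMMENT mode (saw '/*')
exit COMMENT mode (now at pos=10)
pos=11: emit NUM '100' (now at pos=14)
pos=15: emit RPAREN ')'
pos=16: enter STRING mode
pos=16: emit STR "hi" (now at pos=20)
pos=20: enter STRING mode
pos=20: emit STR "a" (now at pos=23)
pos=24: enter COMMENT mode (saw '/*')
exit COMMENT mode (now at pos=32)
pos=32: emit ID 'n' (now at pos=33)
DONE. 5 tokens: [NUM, RPAREN, STR, STR, ID]
Position 15: char is ')' -> RPAREN

Answer: RPAREN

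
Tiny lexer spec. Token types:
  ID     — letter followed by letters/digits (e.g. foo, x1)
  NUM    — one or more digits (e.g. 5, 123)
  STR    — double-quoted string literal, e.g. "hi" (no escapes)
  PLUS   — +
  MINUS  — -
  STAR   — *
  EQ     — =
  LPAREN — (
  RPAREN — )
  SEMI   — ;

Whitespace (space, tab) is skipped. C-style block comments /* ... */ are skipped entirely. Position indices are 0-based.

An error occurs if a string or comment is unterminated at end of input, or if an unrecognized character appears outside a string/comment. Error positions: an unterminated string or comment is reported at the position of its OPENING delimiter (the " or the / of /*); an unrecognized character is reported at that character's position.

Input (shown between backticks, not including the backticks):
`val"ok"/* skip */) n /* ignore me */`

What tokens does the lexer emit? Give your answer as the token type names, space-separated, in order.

pos=0: emit ID 'val' (now at pos=3)
pos=3: enter STRING mode
pos=3: emit STR "ok" (now at pos=7)
pos=7: enter COMMENT mode (saw '/*')
exit COMMENT mode (now at pos=17)
pos=17: emit RPAREN ')'
pos=19: emit ID 'n' (now at pos=20)
pos=21: enter COMMENT mode (saw '/*')
exit COMMENT mode (now at pos=36)
DONE. 4 tokens: [ID, STR, RPAREN, ID]

Answer: ID STR RPAREN ID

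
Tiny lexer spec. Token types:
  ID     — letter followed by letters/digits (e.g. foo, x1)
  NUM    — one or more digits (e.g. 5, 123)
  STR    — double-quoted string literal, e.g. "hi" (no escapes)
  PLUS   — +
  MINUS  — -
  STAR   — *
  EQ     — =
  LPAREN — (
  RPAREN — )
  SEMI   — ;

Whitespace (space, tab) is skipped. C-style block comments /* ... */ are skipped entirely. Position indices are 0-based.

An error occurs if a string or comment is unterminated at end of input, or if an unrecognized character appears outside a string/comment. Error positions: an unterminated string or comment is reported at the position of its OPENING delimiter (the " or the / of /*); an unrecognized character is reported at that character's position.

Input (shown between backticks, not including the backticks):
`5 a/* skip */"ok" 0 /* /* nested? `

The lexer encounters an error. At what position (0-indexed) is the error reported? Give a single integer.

Answer: 20

Derivation:
pos=0: emit NUM '5' (now at pos=1)
pos=2: emit ID 'a' (now at pos=3)
pos=3: enter COMMENT mode (saw '/*')
exit COMMENT mode (now at pos=13)
pos=13: enter STRING mode
pos=13: emit STR "ok" (now at pos=17)
pos=18: emit NUM '0' (now at pos=19)
pos=20: enter COMMENT mode (saw '/*')
pos=20: ERROR — unterminated comment (reached EOF)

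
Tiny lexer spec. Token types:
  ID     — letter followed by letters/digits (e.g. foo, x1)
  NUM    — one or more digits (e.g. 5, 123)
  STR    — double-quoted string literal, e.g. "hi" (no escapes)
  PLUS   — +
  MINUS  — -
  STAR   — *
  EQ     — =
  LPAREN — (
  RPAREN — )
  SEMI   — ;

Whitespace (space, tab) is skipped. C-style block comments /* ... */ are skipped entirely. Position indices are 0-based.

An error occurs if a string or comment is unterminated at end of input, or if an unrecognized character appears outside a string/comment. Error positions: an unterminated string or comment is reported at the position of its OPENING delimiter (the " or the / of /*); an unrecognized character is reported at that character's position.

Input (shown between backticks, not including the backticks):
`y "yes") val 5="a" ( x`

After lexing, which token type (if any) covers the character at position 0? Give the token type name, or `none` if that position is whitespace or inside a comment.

pos=0: emit ID 'y' (now at pos=1)
pos=2: enter STRING mode
pos=2: emit STR "yes" (now at pos=7)
pos=7: emit RPAREN ')'
pos=9: emit ID 'val' (now at pos=12)
pos=13: emit NUM '5' (now at pos=14)
pos=14: emit EQ '='
pos=15: enter STRING mode
pos=15: emit STR "a" (now at pos=18)
pos=19: emit LPAREN '('
pos=21: emit ID 'x' (now at pos=22)
DONE. 9 tokens: [ID, STR, RPAREN, ID, NUM, EQ, STR, LPAREN, ID]
Position 0: char is 'y' -> ID

Answer: ID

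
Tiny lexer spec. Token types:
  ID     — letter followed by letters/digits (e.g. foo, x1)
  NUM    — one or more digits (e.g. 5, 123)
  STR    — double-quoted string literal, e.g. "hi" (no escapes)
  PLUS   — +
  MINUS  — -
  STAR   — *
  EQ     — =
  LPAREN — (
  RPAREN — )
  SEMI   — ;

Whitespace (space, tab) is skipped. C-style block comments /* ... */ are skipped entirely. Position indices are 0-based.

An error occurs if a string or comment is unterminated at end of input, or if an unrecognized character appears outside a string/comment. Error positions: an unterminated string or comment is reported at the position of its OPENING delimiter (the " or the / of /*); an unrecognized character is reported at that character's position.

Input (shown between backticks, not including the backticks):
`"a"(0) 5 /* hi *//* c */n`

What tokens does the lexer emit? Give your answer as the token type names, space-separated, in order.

pos=0: enter STRING mode
pos=0: emit STR "a" (now at pos=3)
pos=3: emit LPAREN '('
pos=4: emit NUM '0' (now at pos=5)
pos=5: emit RPAREN ')'
pos=7: emit NUM '5' (now at pos=8)
pos=9: enter COMMENT mode (saw '/*')
exit COMMENT mode (now at pos=17)
pos=17: enter COMMENT mode (saw '/*')
exit COMMENT mode (now at pos=24)
pos=24: emit ID 'n' (now at pos=25)
DONE. 6 tokens: [STR, LPAREN, NUM, RPAREN, NUM, ID]

Answer: STR LPAREN NUM RPAREN NUM ID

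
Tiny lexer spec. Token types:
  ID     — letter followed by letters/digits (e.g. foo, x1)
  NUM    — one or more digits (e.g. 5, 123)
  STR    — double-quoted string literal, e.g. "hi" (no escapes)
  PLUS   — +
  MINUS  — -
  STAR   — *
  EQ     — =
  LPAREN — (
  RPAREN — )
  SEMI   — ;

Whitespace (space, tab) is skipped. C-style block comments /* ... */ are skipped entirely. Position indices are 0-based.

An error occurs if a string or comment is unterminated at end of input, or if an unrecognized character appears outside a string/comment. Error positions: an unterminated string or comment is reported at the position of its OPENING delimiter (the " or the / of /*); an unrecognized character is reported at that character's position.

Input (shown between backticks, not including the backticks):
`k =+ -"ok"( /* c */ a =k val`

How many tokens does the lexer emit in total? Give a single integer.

pos=0: emit ID 'k' (now at pos=1)
pos=2: emit EQ '='
pos=3: emit PLUS '+'
pos=5: emit MINUS '-'
pos=6: enter STRING mode
pos=6: emit STR "ok" (now at pos=10)
pos=10: emit LPAREN '('
pos=12: enter COMMENT mode (saw '/*')
exit COMMENT mode (now at pos=19)
pos=20: emit ID 'a' (now at pos=21)
pos=22: emit EQ '='
pos=23: emit ID 'k' (now at pos=24)
pos=25: emit ID 'val' (now at pos=28)
DONE. 10 tokens: [ID, EQ, PLUS, MINUS, STR, LPAREN, ID, EQ, ID, ID]

Answer: 10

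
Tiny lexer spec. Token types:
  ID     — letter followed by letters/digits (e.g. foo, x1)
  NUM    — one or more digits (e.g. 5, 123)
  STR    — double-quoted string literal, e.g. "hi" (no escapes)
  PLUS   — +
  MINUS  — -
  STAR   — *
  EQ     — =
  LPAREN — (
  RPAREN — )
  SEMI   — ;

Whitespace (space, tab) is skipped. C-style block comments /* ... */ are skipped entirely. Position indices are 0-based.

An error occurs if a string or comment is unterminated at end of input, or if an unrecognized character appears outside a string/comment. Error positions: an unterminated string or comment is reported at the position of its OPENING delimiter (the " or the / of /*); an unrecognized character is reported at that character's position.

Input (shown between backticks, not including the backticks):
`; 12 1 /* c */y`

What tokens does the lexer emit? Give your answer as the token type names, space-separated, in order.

pos=0: emit SEMI ';'
pos=2: emit NUM '12' (now at pos=4)
pos=5: emit NUM '1' (now at pos=6)
pos=7: enter COMMENT mode (saw '/*')
exit COMMENT mode (now at pos=14)
pos=14: emit ID 'y' (now at pos=15)
DONE. 4 tokens: [SEMI, NUM, NUM, ID]

Answer: SEMI NUM NUM ID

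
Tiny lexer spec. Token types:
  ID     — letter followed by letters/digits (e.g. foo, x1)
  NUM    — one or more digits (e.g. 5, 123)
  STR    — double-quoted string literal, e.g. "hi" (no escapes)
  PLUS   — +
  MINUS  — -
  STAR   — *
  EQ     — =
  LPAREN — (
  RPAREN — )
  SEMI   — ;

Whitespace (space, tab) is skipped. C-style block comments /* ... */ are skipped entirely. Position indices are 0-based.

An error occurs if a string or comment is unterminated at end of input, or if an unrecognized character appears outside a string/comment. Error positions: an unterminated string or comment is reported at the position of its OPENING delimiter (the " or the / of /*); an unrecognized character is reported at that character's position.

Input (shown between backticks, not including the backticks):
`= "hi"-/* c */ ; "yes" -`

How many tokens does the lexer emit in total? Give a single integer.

pos=0: emit EQ '='
pos=2: enter STRING mode
pos=2: emit STR "hi" (now at pos=6)
pos=6: emit MINUS '-'
pos=7: enter COMMENT mode (saw '/*')
exit COMMENT mode (now at pos=14)
pos=15: emit SEMI ';'
pos=17: enter STRING mode
pos=17: emit STR "yes" (now at pos=22)
pos=23: emit MINUS '-'
DONE. 6 tokens: [EQ, STR, MINUS, SEMI, STR, MINUS]

Answer: 6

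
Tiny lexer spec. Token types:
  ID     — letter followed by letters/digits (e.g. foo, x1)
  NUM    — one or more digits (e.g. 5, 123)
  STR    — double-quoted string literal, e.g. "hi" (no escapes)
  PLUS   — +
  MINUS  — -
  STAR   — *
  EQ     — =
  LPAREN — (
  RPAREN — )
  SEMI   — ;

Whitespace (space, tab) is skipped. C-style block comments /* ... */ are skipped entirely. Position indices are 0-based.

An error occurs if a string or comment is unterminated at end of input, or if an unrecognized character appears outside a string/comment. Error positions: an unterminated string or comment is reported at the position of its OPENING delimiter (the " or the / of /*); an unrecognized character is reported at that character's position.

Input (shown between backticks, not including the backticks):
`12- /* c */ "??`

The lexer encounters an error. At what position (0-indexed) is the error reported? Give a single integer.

pos=0: emit NUM '12' (now at pos=2)
pos=2: emit MINUS '-'
pos=4: enter COMMENT mode (saw '/*')
exit COMMENT mode (now at pos=11)
pos=12: enter STRING mode
pos=12: ERROR — unterminated string

Answer: 12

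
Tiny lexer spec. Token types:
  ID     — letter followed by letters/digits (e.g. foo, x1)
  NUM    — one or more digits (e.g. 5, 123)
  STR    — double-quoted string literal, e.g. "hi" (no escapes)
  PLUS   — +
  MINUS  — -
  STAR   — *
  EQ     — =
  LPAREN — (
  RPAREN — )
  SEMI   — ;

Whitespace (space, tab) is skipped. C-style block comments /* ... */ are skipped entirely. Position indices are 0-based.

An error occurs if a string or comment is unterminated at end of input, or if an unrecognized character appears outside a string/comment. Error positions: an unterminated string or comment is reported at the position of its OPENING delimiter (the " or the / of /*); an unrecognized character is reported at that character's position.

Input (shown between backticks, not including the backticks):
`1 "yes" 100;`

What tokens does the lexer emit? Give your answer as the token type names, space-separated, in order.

pos=0: emit NUM '1' (now at pos=1)
pos=2: enter STRING mode
pos=2: emit STR "yes" (now at pos=7)
pos=8: emit NUM '100' (now at pos=11)
pos=11: emit SEMI ';'
DONE. 4 tokens: [NUM, STR, NUM, SEMI]

Answer: NUM STR NUM SEMI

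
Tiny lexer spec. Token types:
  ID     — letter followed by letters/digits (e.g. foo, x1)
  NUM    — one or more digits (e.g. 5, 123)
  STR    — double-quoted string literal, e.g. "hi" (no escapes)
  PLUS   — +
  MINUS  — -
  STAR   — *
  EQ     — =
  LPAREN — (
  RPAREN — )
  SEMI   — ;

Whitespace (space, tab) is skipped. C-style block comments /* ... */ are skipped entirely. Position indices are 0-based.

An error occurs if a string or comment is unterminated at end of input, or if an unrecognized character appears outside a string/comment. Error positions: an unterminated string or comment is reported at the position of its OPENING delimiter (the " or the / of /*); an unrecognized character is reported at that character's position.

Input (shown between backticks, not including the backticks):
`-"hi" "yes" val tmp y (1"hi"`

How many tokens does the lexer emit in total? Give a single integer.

Answer: 9

Derivation:
pos=0: emit MINUS '-'
pos=1: enter STRING mode
pos=1: emit STR "hi" (now at pos=5)
pos=6: enter STRING mode
pos=6: emit STR "yes" (now at pos=11)
pos=12: emit ID 'val' (now at pos=15)
pos=16: emit ID 'tmp' (now at pos=19)
pos=20: emit ID 'y' (now at pos=21)
pos=22: emit LPAREN '('
pos=23: emit NUM '1' (now at pos=24)
pos=24: enter STRING mode
pos=24: emit STR "hi" (now at pos=28)
DONE. 9 tokens: [MINUS, STR, STR, ID, ID, ID, LPAREN, NUM, STR]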